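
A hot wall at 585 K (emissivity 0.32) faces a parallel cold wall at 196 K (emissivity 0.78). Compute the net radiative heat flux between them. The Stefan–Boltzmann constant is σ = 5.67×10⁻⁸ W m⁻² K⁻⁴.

q ≈ 1920 W/m²

For two large parallel gray plates, q = σ(T₁⁴ − T₂⁴) / (1/ε₁ + 1/ε₂ − 1).
1/ε₁ + 1/ε₂ − 1 = 1/0.32 + 1/0.78 − 1 = 3.407.
T₁⁴ − T₂⁴ = 1.17×10^11 − 1.48×10^9 = 1.16×10^11 K⁴.
q = 5.67×10⁻⁸ × 1.16×10^11 / 3.407 = 1920 W/m².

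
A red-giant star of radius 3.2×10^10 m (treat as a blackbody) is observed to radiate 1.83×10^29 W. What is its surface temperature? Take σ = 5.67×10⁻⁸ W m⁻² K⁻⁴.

T ≈ 3980 K

A = 4πr² = 4π × (3.2×10^10)² = 1.29×10^22 m².
From P = σAT⁴, T = (P / σA)^(1/4) = (1.83×10^29 / (5.67×10⁻⁸ × 1.29×10^22))^(1/4).
T = (2.51×10^14)^(1/4) = 3980 K.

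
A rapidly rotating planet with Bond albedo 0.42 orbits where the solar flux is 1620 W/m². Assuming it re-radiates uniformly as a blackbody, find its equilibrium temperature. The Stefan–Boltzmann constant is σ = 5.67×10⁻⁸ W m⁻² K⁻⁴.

T ≈ 254 K

Power absorbed = (1−a)S·πR²; power emitted = 4πR²σT⁴. Equating and cancelling πR²:
T = ((1−a)S / 4σ)^(1/4) = (940 / (4 × 5.67×10⁻⁸))^(1/4) = (4.14×10^9)^(1/4).
T = 254 K.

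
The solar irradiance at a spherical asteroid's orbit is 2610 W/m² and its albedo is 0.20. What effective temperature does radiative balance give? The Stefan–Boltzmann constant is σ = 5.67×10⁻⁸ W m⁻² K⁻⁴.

Power absorbed = (1−a)S·πR²; power emitted = 4πR²σT⁴. Equating and cancelling πR²:
T = ((1−a)S / 4σ)^(1/4) = (2090 / (4 × 5.67×10⁻⁸))^(1/4) = (9.21×10^9)^(1/4).
T = 310 K.

T ≈ 310 K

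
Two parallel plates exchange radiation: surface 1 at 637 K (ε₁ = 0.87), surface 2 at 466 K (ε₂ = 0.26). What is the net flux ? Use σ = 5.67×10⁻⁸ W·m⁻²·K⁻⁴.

q ≈ 1670 W/m²

For two large parallel gray plates, q = σ(T₁⁴ − T₂⁴) / (1/ε₁ + 1/ε₂ − 1).
1/ε₁ + 1/ε₂ − 1 = 1/0.87 + 1/0.26 − 1 = 3.996.
T₁⁴ − T₂⁴ = 1.65×10^11 − 4.72×10^10 = 1.17×10^11 K⁴.
q = 5.67×10⁻⁸ × 1.17×10^11 / 3.996 = 1670 W/m².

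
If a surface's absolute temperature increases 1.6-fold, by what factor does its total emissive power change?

P ∝ T⁴, so the power scales as (1.6)⁴ = 6.55.

factor ≈ 6.55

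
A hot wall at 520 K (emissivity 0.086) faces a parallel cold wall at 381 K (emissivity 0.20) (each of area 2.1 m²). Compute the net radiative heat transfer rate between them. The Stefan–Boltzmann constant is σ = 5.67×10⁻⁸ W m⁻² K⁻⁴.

For two large parallel gray plates, q = σ(T₁⁴ − T₂⁴) / (1/ε₁ + 1/ε₂ − 1).
1/ε₁ + 1/ε₂ − 1 = 1/0.086 + 1/0.20 − 1 = 15.63.
T₁⁴ − T₂⁴ = 7.31×10^10 − 2.11×10^10 = 5.20×10^10 K⁴.
q = 5.67×10⁻⁸ × 5.20×10^10 / 15.63 = 189 W/m².
Q = q·A = 189 × 2.1 = 397 W.

Q ≈ 397 W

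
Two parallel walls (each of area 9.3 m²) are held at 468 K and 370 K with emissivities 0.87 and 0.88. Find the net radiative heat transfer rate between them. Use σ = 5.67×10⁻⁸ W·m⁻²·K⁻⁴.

Q ≈ 12000 W

For two large parallel gray plates, q = σ(T₁⁴ − T₂⁴) / (1/ε₁ + 1/ε₂ − 1).
1/ε₁ + 1/ε₂ − 1 = 1/0.87 + 1/0.88 − 1 = 1.286.
T₁⁴ − T₂⁴ = 4.80×10^10 − 1.87×10^10 = 2.92×10^10 K⁴.
q = 5.67×10⁻⁸ × 2.92×10^10 / 1.286 = 1290 W/m².
Q = q·A = 1290 × 9.3 = 12000 W.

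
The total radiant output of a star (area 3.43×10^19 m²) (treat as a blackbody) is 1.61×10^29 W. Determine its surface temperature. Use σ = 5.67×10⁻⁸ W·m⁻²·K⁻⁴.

T ≈ 17000 K

From P = σAT⁴, T = (P / σA)^(1/4) = (1.61×10^29 / (5.67×10⁻⁸ × 3.43×10^19))^(1/4).
T = (8.28×10^16)^(1/4) = 17000 K.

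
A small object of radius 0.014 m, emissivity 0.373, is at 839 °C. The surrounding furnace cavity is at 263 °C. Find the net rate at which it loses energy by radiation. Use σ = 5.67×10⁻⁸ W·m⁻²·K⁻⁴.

Q ≈ 75.3 W

A = 4πr² = 4π × (0.014)² = 2.46×10^-3 m².
Convert: 839 °C = 1112 K; 263 °C = 536 K.
Q = εσA(T⁴ − T_s⁴). T⁴ − T_s⁴ = (1112)⁴ − (536)⁴ = 1.53×10^12 − 8.25×10^10 = 1.45×10^12 K⁴.
Q = 0.373 × 5.67×10⁻⁸ × 2.46×10^-3 × 1.45×10^12 = 75.3 W.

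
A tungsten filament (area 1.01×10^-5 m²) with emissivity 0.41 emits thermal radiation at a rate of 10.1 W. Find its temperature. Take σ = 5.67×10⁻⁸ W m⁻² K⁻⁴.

From P = εσAT⁴, T = (P / εσA)^(1/4) = (10.1 / (0.41 × 5.67×10⁻⁸ × 1.01×10^-5))^(1/4).
T = (4.30×10^13)^(1/4) = 2560 K.

T ≈ 2560 K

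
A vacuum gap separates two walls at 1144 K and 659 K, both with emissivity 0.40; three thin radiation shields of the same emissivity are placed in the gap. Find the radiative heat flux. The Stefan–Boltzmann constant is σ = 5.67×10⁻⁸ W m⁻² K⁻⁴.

q ≈ 5400 W/m²

Each of the 4 gaps contributes resistance (2/ε − 1) = 2/0.40 − 1 = 4.000; total = 16.00.
q = σ(T₁⁴ − T₂⁴) / 16.00 = 5.67×10⁻⁸ × 1.52×10^12 / 16.00 = 5400 W/m².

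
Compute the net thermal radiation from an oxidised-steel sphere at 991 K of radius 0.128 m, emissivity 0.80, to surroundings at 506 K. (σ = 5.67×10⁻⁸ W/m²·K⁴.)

Q ≈ 8400 W

A = 4πr² = 4π × (0.128)² = 0.206 m².
Q = εσA(T⁴ − T_s⁴). T⁴ − T_s⁴ = (991)⁴ − (506)⁴ = 9.64×10^11 − 6.56×10^10 = 8.99×10^11 K⁴.
Q = 0.80 × 5.67×10⁻⁸ × 0.206 × 8.99×10^11 = 8400 W.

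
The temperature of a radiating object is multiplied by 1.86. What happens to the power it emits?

P ∝ T⁴, so the power scales as (1.86)⁴ = 12.0.

factor ≈ 12.0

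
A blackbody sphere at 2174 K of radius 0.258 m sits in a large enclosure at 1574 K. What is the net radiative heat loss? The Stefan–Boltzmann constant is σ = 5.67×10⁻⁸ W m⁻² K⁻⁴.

Q ≈ 7.68×10^5 W

A = 4πr² = 4π × (0.258)² = 0.836 m².
Q = σA(T⁴ − T_s⁴). T⁴ − T_s⁴ = (2174)⁴ − (1574)⁴ = 2.23×10^13 − 6.14×10^12 = 1.62×10^13 K⁴.
Q = 5.67×10⁻⁸ × 0.836 × 1.62×10^13 = 7.68×10^5 W.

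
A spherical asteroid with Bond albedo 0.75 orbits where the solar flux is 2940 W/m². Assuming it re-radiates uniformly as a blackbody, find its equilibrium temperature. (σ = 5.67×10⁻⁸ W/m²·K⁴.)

T ≈ 239 K

Power absorbed = (1−a)S·πR²; power emitted = 4πR²σT⁴. Equating and cancelling πR²:
T = ((1−a)S / 4σ)^(1/4) = (735 / (4 × 5.67×10⁻⁸))^(1/4) = (3.24×10^9)^(1/4).
T = 239 K.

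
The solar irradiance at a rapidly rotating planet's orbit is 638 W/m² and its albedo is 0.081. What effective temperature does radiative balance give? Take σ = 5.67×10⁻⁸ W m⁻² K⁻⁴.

T ≈ 225 K

Power absorbed = (1−a)S·πR²; power emitted = 4πR²σT⁴. Equating and cancelling πR²:
T = ((1−a)S / 4σ)^(1/4) = (586 / (4 × 5.67×10⁻⁸))^(1/4) = (2.59×10^9)^(1/4).
T = 225 K.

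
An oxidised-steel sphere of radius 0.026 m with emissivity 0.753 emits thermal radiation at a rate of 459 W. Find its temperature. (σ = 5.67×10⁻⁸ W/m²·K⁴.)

T ≈ 1060 K

A = 4πr² = 4π × (0.026)² = 8.49×10^-3 m².
From P = εσAT⁴, T = (P / εσA)^(1/4) = (459 / (0.753 × 5.67×10⁻⁸ × 8.49×10^-3))^(1/4).
T = (1.27×10^12)^(1/4) = 1060 K.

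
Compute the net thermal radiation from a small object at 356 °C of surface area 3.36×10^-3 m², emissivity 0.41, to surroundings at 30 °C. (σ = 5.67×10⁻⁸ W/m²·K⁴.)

Q ≈ 11.6 W

Convert: 356 °C = 629 K; 30 °C = 303 K.
Q = εσA(T⁴ − T_s⁴). T⁴ − T_s⁴ = (629)⁴ − (303)⁴ = 1.57×10^11 − 8.43×10^9 = 1.48×10^11 K⁴.
Q = 0.41 × 5.67×10⁻⁸ × 3.36×10^-3 × 1.48×10^11 = 11.6 W.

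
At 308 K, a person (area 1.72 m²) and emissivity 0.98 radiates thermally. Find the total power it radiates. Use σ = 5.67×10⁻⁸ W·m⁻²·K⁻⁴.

P ≈ 860 W

P = εσAT⁴ = 0.98 × 5.67×10⁻⁸ × 1.72 × (308)⁴ = 0.98 × 5.67×10⁻⁸ × 1.72 × 9.00×10^9.
P = 860 W.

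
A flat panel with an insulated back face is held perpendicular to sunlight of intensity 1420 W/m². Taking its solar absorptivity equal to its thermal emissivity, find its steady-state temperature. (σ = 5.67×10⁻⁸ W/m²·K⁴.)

Absorbed flux αS = emitted flux εσT⁴ (one radiating face); with α = ε, T = (S/σ)^(1/4).
T = (1420 / 5.67×10⁻⁸)^(1/4) = (2.50×10^10)^(1/4).
T = 398 K.

T ≈ 398 K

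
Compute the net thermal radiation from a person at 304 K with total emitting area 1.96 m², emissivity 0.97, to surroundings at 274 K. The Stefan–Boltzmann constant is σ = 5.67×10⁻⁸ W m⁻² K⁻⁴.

Q ≈ 313 W

Q = εσA(T⁴ − T_s⁴). T⁴ − T_s⁴ = (304)⁴ − (274)⁴ = 8.54×10^9 − 5.64×10^9 = 2.90×10^9 K⁴.
Q = 0.97 × 5.67×10⁻⁸ × 1.96 × 2.90×10^9 = 313 W.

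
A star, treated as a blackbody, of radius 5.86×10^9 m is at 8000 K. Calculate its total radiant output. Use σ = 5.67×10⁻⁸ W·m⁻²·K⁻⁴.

P ≈ 1.00×10^29 W

A = 4πr² = 4π × (5.86×10^9)² = 4.32×10^20 m².
P = σAT⁴ = 5.67×10⁻⁸ × 4.32×10^20 × (8000)⁴ = 5.67×10⁻⁸ × 4.32×10^20 × 4.10×10^15.
P = 1.00×10^29 W.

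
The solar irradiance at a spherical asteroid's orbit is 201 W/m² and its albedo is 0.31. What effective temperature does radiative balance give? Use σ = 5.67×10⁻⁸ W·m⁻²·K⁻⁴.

Power absorbed = (1−a)S·πR²; power emitted = 4πR²σT⁴. Equating and cancelling πR²:
T = ((1−a)S / 4σ)^(1/4) = (139 / (4 × 5.67×10⁻⁸))^(1/4) = (6.12×10^8)^(1/4).
T = 157 K.

T ≈ 157 K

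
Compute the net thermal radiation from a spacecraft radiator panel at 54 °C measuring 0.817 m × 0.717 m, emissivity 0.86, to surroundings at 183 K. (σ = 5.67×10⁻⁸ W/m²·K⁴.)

Q ≈ 295 W

A = 0.817 × 0.717 = 0.586 m².
Convert: 54 °C = 327 K.
Q = εσA(T⁴ − T_s⁴). T⁴ − T_s⁴ = (327)⁴ − (183)⁴ = 1.14×10^10 − 1.12×10^9 = 1.03×10^10 K⁴.
Q = 0.86 × 5.67×10⁻⁸ × 0.586 × 1.03×10^10 = 295 W.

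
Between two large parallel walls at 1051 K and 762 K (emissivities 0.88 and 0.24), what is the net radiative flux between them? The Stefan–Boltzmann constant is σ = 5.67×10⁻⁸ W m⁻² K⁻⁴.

For two large parallel gray plates, q = σ(T₁⁴ − T₂⁴) / (1/ε₁ + 1/ε₂ − 1).
1/ε₁ + 1/ε₂ − 1 = 1/0.88 + 1/0.24 − 1 = 4.303.
T₁⁴ − T₂⁴ = 1.22×10^12 − 3.37×10^11 = 8.83×10^11 K⁴.
q = 5.67×10⁻⁸ × 8.83×10^11 / 4.303 = 11600 W/m².

q ≈ 11600 W/m²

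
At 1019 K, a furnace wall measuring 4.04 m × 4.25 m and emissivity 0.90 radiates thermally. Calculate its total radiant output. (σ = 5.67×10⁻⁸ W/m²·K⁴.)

P ≈ 9.45×10^5 W

A = 4.04 × 4.25 = 17.2 m².
Stefan–Boltzmann: P = εσAT⁴ = 0.90 × 5.67×10⁻⁸ × 17.2 × (1019)⁴ = 0.90 × 5.67×10⁻⁸ × 17.2 × 1.08×10^12.
P = 9.45×10^5 W.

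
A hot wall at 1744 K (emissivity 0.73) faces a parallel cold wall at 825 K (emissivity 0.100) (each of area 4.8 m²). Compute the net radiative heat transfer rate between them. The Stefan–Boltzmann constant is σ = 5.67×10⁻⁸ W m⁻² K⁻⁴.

Q ≈ 2.31×10^5 W

For two large parallel gray plates, q = σ(T₁⁴ − T₂⁴) / (1/ε₁ + 1/ε₂ − 1).
1/ε₁ + 1/ε₂ − 1 = 1/0.73 + 1/0.100 − 1 = 10.37.
T₁⁴ − T₂⁴ = 9.25×10^12 − 4.63×10^11 = 8.79×10^12 K⁴.
q = 5.67×10⁻⁸ × 8.79×10^12 / 10.37 = 48000 W/m².
Q = q·A = 48000 × 4.8 = 2.31×10^5 W.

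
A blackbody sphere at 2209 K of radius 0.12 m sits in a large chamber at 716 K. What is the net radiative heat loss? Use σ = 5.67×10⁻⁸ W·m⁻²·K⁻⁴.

A = 4πr² = 4π × (0.12)² = 0.181 m².
Q = σA(T⁴ − T_s⁴). T⁴ − T_s⁴ = (2209)⁴ − (716)⁴ = 2.38×10^13 − 2.63×10^11 = 2.35×10^13 K⁴.
Q = 5.67×10⁻⁸ × 0.181 × 2.35×10^13 = 2.42×10^5 W.

Q ≈ 2.42×10^5 W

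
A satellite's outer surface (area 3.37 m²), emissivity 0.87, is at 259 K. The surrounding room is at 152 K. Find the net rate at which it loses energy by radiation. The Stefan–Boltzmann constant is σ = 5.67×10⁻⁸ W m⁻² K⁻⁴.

Q = εσA(T⁴ − T_s⁴). T⁴ − T_s⁴ = (259)⁴ − (152)⁴ = 4.50×10^9 − 5.34×10^8 = 3.97×10^9 K⁴.
Q = 0.87 × 5.67×10⁻⁸ × 3.37 × 3.97×10^9 = 659 W.

Q ≈ 659 W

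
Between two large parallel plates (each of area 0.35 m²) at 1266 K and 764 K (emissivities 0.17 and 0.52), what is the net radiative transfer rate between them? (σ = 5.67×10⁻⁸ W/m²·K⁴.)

Q ≈ 6500 W

For two large parallel gray plates, q = σ(T₁⁴ − T₂⁴) / (1/ε₁ + 1/ε₂ − 1).
1/ε₁ + 1/ε₂ − 1 = 1/0.17 + 1/0.52 − 1 = 6.805.
T₁⁴ − T₂⁴ = 2.57×10^12 − 3.41×10^11 = 2.23×10^12 K⁴.
q = 5.67×10⁻⁸ × 2.23×10^12 / 6.805 = 18600 W/m².
Q = q·A = 18600 × 0.35 = 6500 W.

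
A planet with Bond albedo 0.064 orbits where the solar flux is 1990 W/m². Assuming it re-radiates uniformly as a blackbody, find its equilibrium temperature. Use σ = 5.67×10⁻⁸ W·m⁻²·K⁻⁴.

T ≈ 301 K

Power absorbed = (1−a)S·πR²; power emitted = 4πR²σT⁴. Equating and cancelling πR²:
T = ((1−a)S / 4σ)^(1/4) = (1860 / (4 × 5.67×10⁻⁸))^(1/4) = (8.21×10^9)^(1/4).
T = 301 K.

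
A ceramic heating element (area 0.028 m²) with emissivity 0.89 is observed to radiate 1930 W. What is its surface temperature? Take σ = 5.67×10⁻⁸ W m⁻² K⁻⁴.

T ≈ 1080 K

From P = εσAT⁴, T = (P / εσA)^(1/4) = (1930 / (0.89 × 5.67×10⁻⁸ × 0.0280))^(1/4).
T = (1.37×10^12)^(1/4) = 1080 K.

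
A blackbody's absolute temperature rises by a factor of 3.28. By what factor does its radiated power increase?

factor ≈ 116

P ∝ T⁴, so the power scales as (3.28)⁴ = 116.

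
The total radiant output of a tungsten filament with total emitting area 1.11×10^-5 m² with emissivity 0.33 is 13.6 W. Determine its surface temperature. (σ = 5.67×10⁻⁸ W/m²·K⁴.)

T ≈ 2840 K

From P = εσAT⁴, T = (P / εσA)^(1/4) = (13.6 / (0.33 × 5.67×10⁻⁸ × 1.11×10^-5))^(1/4).
T = (6.55×10^13)^(1/4) = 2840 K.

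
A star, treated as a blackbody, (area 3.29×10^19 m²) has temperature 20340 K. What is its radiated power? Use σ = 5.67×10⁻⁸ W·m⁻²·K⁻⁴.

P = σAT⁴ = 5.67×10⁻⁸ × 3.29×10^19 × (20340)⁴ = 5.67×10⁻⁸ × 3.29×10^19 × 1.71×10^17.
P = 3.19×10^29 W.

P ≈ 3.19×10^29 W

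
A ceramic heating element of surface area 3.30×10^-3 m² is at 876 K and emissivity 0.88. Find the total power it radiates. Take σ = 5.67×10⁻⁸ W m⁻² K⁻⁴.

Stefan–Boltzmann: P = εσAT⁴ = 0.88 × 5.67×10⁻⁸ × 3.30×10^-3 × (876)⁴ = 0.88 × 5.67×10⁻⁸ × 3.30×10^-3 × 5.89×10^11.
P = 97.0 W.

P ≈ 97.0 W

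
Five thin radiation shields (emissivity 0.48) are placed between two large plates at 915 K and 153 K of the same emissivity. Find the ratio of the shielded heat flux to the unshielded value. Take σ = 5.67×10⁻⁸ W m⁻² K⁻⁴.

With N identical shields there are N+1 = 6 gaps in series, each with the same radiative resistance, so the flux falls to 1/(N+1) of its unshielded value.

ratio ≈ 0.167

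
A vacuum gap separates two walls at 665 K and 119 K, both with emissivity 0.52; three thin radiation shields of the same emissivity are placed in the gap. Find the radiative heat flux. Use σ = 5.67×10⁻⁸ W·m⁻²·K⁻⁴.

Each of the 4 gaps contributes resistance (2/ε − 1) = 2/0.52 − 1 = 2.846; total = 11.38.
q = σ(T₁⁴ − T₂⁴) / 11.38 = 5.67×10⁻⁸ × 1.95×10^11 / 11.38 = 973 W/m².

q ≈ 973 W/m²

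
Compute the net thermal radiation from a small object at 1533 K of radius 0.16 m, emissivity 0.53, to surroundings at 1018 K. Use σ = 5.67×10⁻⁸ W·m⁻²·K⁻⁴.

Q ≈ 43000 W

A = 4πr² = 4π × (0.16)² = 0.322 m².
Q = εσA(T⁴ − T_s⁴). T⁴ − T_s⁴ = (1533)⁴ − (1018)⁴ = 5.52×10^12 − 1.07×10^12 = 4.45×10^12 K⁴.
Q = 0.53 × 5.67×10⁻⁸ × 0.322 × 4.45×10^12 = 43000 W.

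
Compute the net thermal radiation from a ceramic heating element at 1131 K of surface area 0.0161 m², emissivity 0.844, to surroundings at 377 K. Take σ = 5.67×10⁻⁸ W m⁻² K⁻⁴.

Q = εσA(T⁴ − T_s⁴). T⁴ − T_s⁴ = (1131)⁴ − (377)⁴ = 1.64×10^12 − 2.02×10^10 = 1.62×10^12 K⁴.
Q = 0.844 × 5.67×10⁻⁸ × 0.0161 × 1.62×10^12 = 1250 W.

Q ≈ 1250 W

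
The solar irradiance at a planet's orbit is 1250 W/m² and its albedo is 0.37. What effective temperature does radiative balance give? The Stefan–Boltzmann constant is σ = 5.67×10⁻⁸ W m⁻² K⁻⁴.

T ≈ 243 K

Power absorbed = (1−a)S·πR²; power emitted = 4πR²σT⁴. Equating and cancelling πR²:
T = ((1−a)S / 4σ)^(1/4) = (788 / (4 × 5.67×10⁻⁸))^(1/4) = (3.47×10^9)^(1/4).
T = 243 K.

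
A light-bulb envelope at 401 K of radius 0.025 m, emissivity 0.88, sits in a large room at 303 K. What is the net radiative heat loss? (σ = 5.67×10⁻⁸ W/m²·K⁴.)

A = 4πr² = 4π × (0.025)² = 7.85×10^-3 m².
Q = εσA(T⁴ − T_s⁴). T⁴ − T_s⁴ = (401)⁴ − (303)⁴ = 2.59×10^10 − 8.43×10^9 = 1.74×10^10 K⁴.
Q = 0.88 × 5.67×10⁻⁸ × 7.85×10^-3 × 1.74×10^10 = 6.83 W.

Q ≈ 6.83 W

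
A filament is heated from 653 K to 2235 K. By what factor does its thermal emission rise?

P ∝ T⁴, so the ratio is (2235/653)⁴ = (3.423)⁴ = 137.

ratio ≈ 137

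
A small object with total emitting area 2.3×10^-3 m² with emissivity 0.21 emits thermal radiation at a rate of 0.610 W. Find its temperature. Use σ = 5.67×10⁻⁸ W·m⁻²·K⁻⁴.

From P = εσAT⁴, T = (P / εσA)^(1/4) = (0.610 / (0.21 × 5.67×10⁻⁸ × 2.30×10^-3))^(1/4).
T = (2.23×10^10)^(1/4) = 386 K.

T ≈ 386 K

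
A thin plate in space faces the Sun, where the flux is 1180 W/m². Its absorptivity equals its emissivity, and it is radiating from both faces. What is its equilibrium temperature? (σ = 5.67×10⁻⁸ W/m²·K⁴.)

T ≈ 319 K

Absorbed flux αS = emitted flux 2εσT⁴ per unit area; with α = ε this gives T = (S/2σ)^(1/4).
T = (1180 / (2 × 5.67×10⁻⁸))^(1/4) = (1.04×10^10)^(1/4).
T = 319 K.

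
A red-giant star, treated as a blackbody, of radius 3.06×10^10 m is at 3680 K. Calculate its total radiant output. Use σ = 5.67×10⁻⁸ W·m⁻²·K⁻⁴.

A = 4πr² = 4π × (3.06×10^10)² = 1.18×10^22 m².
P = σAT⁴ = 5.67×10⁻⁸ × 1.18×10^22 × (3680)⁴ = 5.67×10⁻⁸ × 1.18×10^22 × 1.83×10^14.
P = 1.22×10^29 W.

P ≈ 1.22×10^29 W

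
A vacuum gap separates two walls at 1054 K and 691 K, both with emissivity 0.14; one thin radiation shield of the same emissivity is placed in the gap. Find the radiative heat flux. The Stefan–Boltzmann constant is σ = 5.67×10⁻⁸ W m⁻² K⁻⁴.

Each of the 2 gaps contributes resistance (2/ε − 1) = 2/0.14 − 1 = 13.29; total = 26.57.
q = σ(T₁⁴ − T₂⁴) / 26.57 = 5.67×10⁻⁸ × 1.01×10^12 / 26.57 = 2150 W/m².

q ≈ 2150 W/m²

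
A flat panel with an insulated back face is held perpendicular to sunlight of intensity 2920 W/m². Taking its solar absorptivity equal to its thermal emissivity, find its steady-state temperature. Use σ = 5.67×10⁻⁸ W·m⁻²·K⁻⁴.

Absorbed flux αS = emitted flux εσT⁴ (one radiating face); with α = ε, T = (S/σ)^(1/4).
T = (2920 / 5.67×10⁻⁸)^(1/4) = (5.15×10^10)^(1/4).
T = 476 K.

T ≈ 476 K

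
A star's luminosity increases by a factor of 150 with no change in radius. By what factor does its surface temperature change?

P ∝ T⁴ ⇒ T ∝ P^(1/4), so T scales by (150)^(1/4) = 3.50.

factor ≈ 3.50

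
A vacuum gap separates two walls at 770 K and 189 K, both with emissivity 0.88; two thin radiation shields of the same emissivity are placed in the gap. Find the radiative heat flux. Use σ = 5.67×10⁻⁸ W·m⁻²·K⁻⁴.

Each of the 3 gaps contributes resistance (2/ε − 1) = 2/0.88 − 1 = 1.273; total = 3.818.
q = σ(T₁⁴ − T₂⁴) / 3.818 = 5.67×10⁻⁸ × 3.50×10^11 / 3.818 = 5200 W/m².

q ≈ 5200 W/m²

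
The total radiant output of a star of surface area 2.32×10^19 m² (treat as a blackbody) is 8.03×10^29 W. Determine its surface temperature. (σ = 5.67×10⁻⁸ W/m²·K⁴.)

From P = σAT⁴, T = (P / σA)^(1/4) = (8.03×10^29 / (5.67×10⁻⁸ × 2.32×10^19))^(1/4).
T = (6.10×10^17)^(1/4) = 28000 K.

T ≈ 28000 K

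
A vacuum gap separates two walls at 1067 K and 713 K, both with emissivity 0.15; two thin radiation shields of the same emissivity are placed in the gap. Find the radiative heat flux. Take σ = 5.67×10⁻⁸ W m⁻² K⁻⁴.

Each of the 3 gaps contributes resistance (2/ε − 1) = 2/0.15 − 1 = 12.33; total = 37.00.
q = σ(T₁⁴ − T₂⁴) / 37.00 = 5.67×10⁻⁸ × 1.04×10^12 / 37.00 = 1590 W/m².

q ≈ 1590 W/m²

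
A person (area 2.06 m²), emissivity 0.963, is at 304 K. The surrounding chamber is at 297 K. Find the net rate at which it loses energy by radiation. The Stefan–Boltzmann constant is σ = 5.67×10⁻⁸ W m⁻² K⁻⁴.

Q = εσA(T⁴ − T_s⁴). T⁴ − T_s⁴ = (304)⁴ − (297)⁴ = 8.54×10^9 − 7.78×10^9 = 7.60×10^8 K⁴.
Q = 0.963 × 5.67×10⁻⁸ × 2.06 × 7.60×10^8 = 85.5 W.

Q ≈ 85.5 W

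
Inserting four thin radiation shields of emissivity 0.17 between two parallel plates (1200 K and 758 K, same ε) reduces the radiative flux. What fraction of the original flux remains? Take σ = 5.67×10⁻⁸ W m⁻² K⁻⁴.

ratio ≈ 0.200

With N identical shields there are N+1 = 5 gaps in series, each with the same radiative resistance, so the flux falls to 1/(N+1) of its unshielded value.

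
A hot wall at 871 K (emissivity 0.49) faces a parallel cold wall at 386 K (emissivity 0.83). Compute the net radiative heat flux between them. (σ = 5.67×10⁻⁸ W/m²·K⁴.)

For two large parallel gray plates, q = σ(T₁⁴ − T₂⁴) / (1/ε₁ + 1/ε₂ − 1).
1/ε₁ + 1/ε₂ − 1 = 1/0.49 + 1/0.83 − 1 = 2.246.
T₁⁴ − T₂⁴ = 5.76×10^11 − 2.22×10^10 = 5.53×10^11 K⁴.
q = 5.67×10⁻⁸ × 5.53×10^11 / 2.246 = 14000 W/m².

q ≈ 14000 W/m²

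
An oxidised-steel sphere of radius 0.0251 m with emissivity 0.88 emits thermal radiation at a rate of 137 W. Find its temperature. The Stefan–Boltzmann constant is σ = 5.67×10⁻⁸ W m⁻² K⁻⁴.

T ≈ 767 K

A = 4πr² = 4π × (0.0251)² = 7.92×10^-3 m².
From P = εσAT⁴, T = (P / εσA)^(1/4) = (137 / (0.88 × 5.67×10⁻⁸ × 7.92×10^-3))^(1/4).
T = (3.47×10^11)^(1/4) = 767 K.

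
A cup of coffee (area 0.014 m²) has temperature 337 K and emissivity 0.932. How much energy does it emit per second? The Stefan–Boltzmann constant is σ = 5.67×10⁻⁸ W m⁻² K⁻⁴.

P ≈ 9.54 W

Stefan–Boltzmann: P = εσAT⁴ = 0.932 × 5.67×10⁻⁸ × 0.0140 × (337)⁴ = 0.932 × 5.67×10⁻⁸ × 0.0140 × 1.29×10^10.
P = 9.54 W.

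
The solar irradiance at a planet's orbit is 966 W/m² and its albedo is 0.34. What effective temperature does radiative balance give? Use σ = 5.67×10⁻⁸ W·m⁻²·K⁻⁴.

T ≈ 230 K

Power absorbed = (1−a)S·πR²; power emitted = 4πR²σT⁴. Equating and cancelling πR²:
T = ((1−a)S / 4σ)^(1/4) = (638 / (4 × 5.67×10⁻⁸))^(1/4) = (2.81×10^9)^(1/4).
T = 230 K.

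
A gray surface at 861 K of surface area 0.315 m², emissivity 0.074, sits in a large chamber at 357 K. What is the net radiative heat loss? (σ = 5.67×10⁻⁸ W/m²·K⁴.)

Q = εσA(T⁴ − T_s⁴). T⁴ − T_s⁴ = (861)⁴ − (357)⁴ = 5.50×10^11 − 1.62×10^10 = 5.33×10^11 K⁴.
Q = 0.074 × 5.67×10⁻⁸ × 0.315 × 5.33×10^11 = 705 W.

Q ≈ 705 W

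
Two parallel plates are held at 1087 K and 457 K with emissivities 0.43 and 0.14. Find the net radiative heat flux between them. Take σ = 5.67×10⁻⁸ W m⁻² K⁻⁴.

For two large parallel gray plates, q = σ(T₁⁴ − T₂⁴) / (1/ε₁ + 1/ε₂ − 1).
1/ε₁ + 1/ε₂ − 1 = 1/0.43 + 1/0.14 − 1 = 8.468.
T₁⁴ − T₂⁴ = 1.40×10^12 − 4.36×10^10 = 1.35×10^12 K⁴.
q = 5.67×10⁻⁸ × 1.35×10^12 / 8.468 = 9060 W/m².

q ≈ 9060 W/m²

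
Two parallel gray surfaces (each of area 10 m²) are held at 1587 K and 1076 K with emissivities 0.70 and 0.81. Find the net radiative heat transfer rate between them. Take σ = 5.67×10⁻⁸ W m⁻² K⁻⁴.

Q ≈ 1.71×10^6 W

For two large parallel gray plates, q = σ(T₁⁴ − T₂⁴) / (1/ε₁ + 1/ε₂ − 1).
1/ε₁ + 1/ε₂ − 1 = 1/0.70 + 1/0.81 − 1 = 1.663.
T₁⁴ − T₂⁴ = 6.34×10^12 − 1.34×10^12 = 5.00×10^12 K⁴.
q = 5.67×10⁻⁸ × 5.00×10^12 / 1.663 = 1.71×10^5 W/m².
Q = q·A = 1.71×10^5 × 10 = 1.71×10^6 W.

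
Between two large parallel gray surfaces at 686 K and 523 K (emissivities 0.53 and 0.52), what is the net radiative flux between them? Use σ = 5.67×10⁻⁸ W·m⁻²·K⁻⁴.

q ≈ 2960 W/m²

For two large parallel gray plates, q = σ(T₁⁴ − T₂⁴) / (1/ε₁ + 1/ε₂ − 1).
1/ε₁ + 1/ε₂ − 1 = 1/0.53 + 1/0.52 − 1 = 2.810.
T₁⁴ − T₂⁴ = 2.21×10^11 − 7.48×10^10 = 1.47×10^11 K⁴.
q = 5.67×10⁻⁸ × 1.47×10^11 / 2.810 = 2960 W/m².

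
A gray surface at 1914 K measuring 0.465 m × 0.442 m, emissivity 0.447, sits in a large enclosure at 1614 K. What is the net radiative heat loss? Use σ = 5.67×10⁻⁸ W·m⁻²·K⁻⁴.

A = 0.465 × 0.442 = 0.206 m².
Q = εσA(T⁴ − T_s⁴). T⁴ − T_s⁴ = (1914)⁴ − (1614)⁴ = 1.34×10^13 − 6.79×10^12 = 6.63×10^12 K⁴.
Q = 0.447 × 5.67×10⁻⁸ × 0.206 × 6.63×10^12 = 34600 W.

Q ≈ 34600 W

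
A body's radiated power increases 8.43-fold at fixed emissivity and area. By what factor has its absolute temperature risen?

P ∝ T⁴ ⇒ T ∝ P^(1/4), so T scales by (8.43)^(1/4) = 1.70.

factor ≈ 1.70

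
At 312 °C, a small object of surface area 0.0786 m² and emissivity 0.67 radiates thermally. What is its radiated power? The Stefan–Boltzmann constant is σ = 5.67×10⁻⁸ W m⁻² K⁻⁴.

312 °C = 585 K.
P = εσAT⁴ = 0.67 × 5.67×10⁻⁸ × 0.0786 × (585)⁴ = 0.67 × 5.67×10⁻⁸ × 0.0786 × 1.17×10^11.
P = 350 W.

P ≈ 350 W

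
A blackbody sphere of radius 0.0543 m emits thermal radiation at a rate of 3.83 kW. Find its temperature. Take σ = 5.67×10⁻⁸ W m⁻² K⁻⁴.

A = 4πr² = 4π × (0.0543)² = 0.0371 m².
From P = σAT⁴, T = (P / σA)^(1/4) = (3830 / (5.67×10⁻⁸ × 0.0371))^(1/4).
T = (1.82×10^12)^(1/4) = 1160 K.

T ≈ 1160 K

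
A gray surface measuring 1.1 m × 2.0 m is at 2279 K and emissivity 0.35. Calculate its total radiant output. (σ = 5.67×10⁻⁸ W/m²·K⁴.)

A = 1.1 × 2.0 = 2.20 m².
P = εσAT⁴ = 0.35 × 5.67×10⁻⁸ × 2.20 × (2279)⁴ = 0.35 × 5.67×10⁻⁸ × 2.20 × 2.70×10^13.
P = 1.18×10^6 W.

P ≈ 1.18×10^6 W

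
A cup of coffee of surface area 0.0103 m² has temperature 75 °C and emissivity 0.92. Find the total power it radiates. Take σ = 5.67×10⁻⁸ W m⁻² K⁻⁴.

P ≈ 7.88 W

75 °C = 348 K.
Stefan–Boltzmann: P = εσAT⁴ = 0.92 × 5.67×10⁻⁸ × 0.0103 × (348)⁴ = 0.92 × 5.67×10⁻⁸ × 0.0103 × 1.47×10^10.
P = 7.88 W.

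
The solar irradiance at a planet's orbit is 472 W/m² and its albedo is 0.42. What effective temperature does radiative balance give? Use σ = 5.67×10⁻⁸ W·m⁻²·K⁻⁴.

T ≈ 186 K

Power absorbed = (1−a)S·πR²; power emitted = 4πR²σT⁴. Equating and cancelling πR²:
T = ((1−a)S / 4σ)^(1/4) = (274 / (4 × 5.67×10⁻⁸))^(1/4) = (1.21×10^9)^(1/4).
T = 186 K.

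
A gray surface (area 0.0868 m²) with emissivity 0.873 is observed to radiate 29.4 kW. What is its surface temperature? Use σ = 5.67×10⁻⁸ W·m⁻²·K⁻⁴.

From P = εσAT⁴, T = (P / εσA)^(1/4) = (29400 / (0.873 × 5.67×10⁻⁸ × 0.0868))^(1/4).
T = (6.84×10^12)^(1/4) = 1620 K.

T ≈ 1620 K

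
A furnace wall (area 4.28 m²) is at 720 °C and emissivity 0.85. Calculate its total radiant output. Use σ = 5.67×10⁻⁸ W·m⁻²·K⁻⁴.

720 °C = 993 K.
Stefan–Boltzmann: P = εσAT⁴ = 0.85 × 5.67×10⁻⁸ × 4.28 × (993)⁴ = 0.85 × 5.67×10⁻⁸ × 4.28 × 9.72×10^11.
P = 2.01×10^5 W.

P ≈ 2.01×10^5 W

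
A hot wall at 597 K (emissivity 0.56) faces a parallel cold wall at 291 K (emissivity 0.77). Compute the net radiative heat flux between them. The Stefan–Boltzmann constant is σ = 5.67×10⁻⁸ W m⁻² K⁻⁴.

For two large parallel gray plates, q = σ(T₁⁴ − T₂⁴) / (1/ε₁ + 1/ε₂ − 1).
1/ε₁ + 1/ε₂ − 1 = 1/0.56 + 1/0.77 − 1 = 2.084.
T₁⁴ − T₂⁴ = 1.27×10^11 − 7.17×10^9 = 1.20×10^11 K⁴.
q = 5.67×10⁻⁸ × 1.20×10^11 / 2.084 = 3260 W/m².

q ≈ 3260 W/m²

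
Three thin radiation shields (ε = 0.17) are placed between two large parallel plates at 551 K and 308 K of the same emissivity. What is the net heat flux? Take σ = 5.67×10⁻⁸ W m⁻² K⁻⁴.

q ≈ 110 W/m²

Each of the 4 gaps contributes resistance (2/ε − 1) = 2/0.17 − 1 = 10.76; total = 43.06.
q = σ(T₁⁴ − T₂⁴) / 43.06 = 5.67×10⁻⁸ × 8.32×10^10 / 43.06 = 110 W/m².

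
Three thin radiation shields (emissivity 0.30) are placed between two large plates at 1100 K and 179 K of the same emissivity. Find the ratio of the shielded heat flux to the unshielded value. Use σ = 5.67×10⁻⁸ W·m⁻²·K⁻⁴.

ratio ≈ 0.250

With N identical shields there are N+1 = 4 gaps in series, each with the same radiative resistance, so the flux falls to 1/(N+1) of its unshielded value.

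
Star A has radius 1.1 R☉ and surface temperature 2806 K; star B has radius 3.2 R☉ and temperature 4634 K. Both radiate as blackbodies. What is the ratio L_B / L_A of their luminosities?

L = 4πR²σT⁴ ∝ R²T⁴, so L_B/L_A = (3.2/1.1)² × (4634/2806)⁴ = 8.46 × 7.44 = 62.9.

L_B/L_A ≈ 62.9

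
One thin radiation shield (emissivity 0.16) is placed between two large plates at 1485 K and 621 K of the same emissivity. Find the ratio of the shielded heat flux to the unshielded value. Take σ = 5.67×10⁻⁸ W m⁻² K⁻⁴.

ratio ≈ 0.500

With N identical shields there are N+1 = 2 gaps in series, each with the same radiative resistance, so the flux falls to 1/(N+1) of its unshielded value.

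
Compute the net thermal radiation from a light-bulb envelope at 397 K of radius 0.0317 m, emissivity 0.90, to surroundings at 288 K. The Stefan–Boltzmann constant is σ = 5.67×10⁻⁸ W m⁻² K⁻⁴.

A = 4πr² = 4π × (0.0317)² = 0.0126 m².
Q = εσA(T⁴ − T_s⁴). T⁴ − T_s⁴ = (397)⁴ − (288)⁴ = 2.48×10^10 − 6.88×10^9 = 1.80×10^10 K⁴.
Q = 0.90 × 5.67×10⁻⁸ × 0.0126 × 1.80×10^10 = 11.6 W.

Q ≈ 11.6 W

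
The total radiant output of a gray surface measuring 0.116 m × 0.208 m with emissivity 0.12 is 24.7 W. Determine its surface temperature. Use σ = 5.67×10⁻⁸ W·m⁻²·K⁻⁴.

A = 0.116 × 0.208 = 0.0241 m².
From P = εσAT⁴, T = (P / εσA)^(1/4) = (24.7 / (0.12 × 5.67×10⁻⁸ × 0.0241))^(1/4).
T = (1.50×10^11)^(1/4) = 623 K.

T ≈ 623 K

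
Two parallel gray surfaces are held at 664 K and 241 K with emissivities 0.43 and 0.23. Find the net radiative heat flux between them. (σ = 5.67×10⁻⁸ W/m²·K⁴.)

For two large parallel gray plates, q = σ(T₁⁴ − T₂⁴) / (1/ε₁ + 1/ε₂ − 1).
1/ε₁ + 1/ε₂ − 1 = 1/0.43 + 1/0.23 − 1 = 5.673.
T₁⁴ − T₂⁴ = 1.94×10^11 − 3.37×10^9 = 1.91×10^11 K⁴.
q = 5.67×10⁻⁸ × 1.91×10^11 / 5.673 = 1910 W/m².

q ≈ 1910 W/m²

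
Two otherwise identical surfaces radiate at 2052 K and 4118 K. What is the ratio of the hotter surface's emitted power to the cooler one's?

ratio ≈ 16.2

P ∝ T⁴, so the ratio is (4118/2052)⁴ = (2.007)⁴ = 16.2.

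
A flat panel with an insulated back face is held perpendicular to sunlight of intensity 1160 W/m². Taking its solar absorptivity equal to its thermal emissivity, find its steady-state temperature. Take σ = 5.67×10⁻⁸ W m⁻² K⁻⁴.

Absorbed flux αS = emitted flux εσT⁴ (one radiating face); with α = ε, T = (S/σ)^(1/4).
T = (1160 / 5.67×10⁻⁸)^(1/4) = (2.05×10^10)^(1/4).
T = 378 K.

T ≈ 378 K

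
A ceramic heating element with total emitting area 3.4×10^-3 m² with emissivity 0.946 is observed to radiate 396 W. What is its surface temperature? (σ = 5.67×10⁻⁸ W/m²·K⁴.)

T ≈ 1210 K

From P = εσAT⁴, T = (P / εσA)^(1/4) = (396 / (0.946 × 5.67×10⁻⁸ × 3.40×10^-3))^(1/4).
T = (2.17×10^12)^(1/4) = 1210 K.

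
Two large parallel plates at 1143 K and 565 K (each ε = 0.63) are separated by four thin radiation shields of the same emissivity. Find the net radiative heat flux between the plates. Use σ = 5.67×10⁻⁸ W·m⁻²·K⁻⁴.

q ≈ 8370 W/m²

Each of the 5 gaps contributes resistance (2/ε − 1) = 2/0.63 − 1 = 2.175; total = 10.87.
q = σ(T₁⁴ − T₂⁴) / 10.87 = 5.67×10⁻⁸ × 1.60×10^12 / 10.87 = 8370 W/m².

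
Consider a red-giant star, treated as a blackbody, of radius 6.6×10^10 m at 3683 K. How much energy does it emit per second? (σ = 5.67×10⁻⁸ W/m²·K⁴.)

A = 4πr² = 4π × (6.6×10^10)² = 5.47×10^22 m².
P = σAT⁴ = 5.67×10⁻⁸ × 5.47×10^22 × (3683)⁴ = 5.67×10⁻⁸ × 5.47×10^22 × 1.84×10^14.
P = 5.71×10^29 W.

P ≈ 5.71×10^29 W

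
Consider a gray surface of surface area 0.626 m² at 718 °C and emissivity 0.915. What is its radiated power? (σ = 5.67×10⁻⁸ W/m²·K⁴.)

718 °C = 991 K.
Stefan–Boltzmann: P = εσAT⁴ = 0.915 × 5.67×10⁻⁸ × 0.626 × (991)⁴ = 0.915 × 5.67×10⁻⁸ × 0.626 × 9.64×10^11.
P = 31300 W.

P ≈ 31300 W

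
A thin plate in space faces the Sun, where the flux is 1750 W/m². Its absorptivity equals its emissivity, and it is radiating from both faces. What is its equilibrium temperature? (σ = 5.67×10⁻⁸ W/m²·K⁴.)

Absorbed flux αS = emitted flux 2εσT⁴ per unit area; with α = ε this gives T = (S/2σ)^(1/4).
T = (1750 / (2 × 5.67×10⁻⁸))^(1/4) = (1.54×10^10)^(1/4).
T = 352 K.

T ≈ 352 K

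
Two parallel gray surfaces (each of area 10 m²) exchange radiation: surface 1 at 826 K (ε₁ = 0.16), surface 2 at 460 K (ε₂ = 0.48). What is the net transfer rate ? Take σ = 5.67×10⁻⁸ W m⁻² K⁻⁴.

Q ≈ 32500 W

For two large parallel gray plates, q = σ(T₁⁴ − T₂⁴) / (1/ε₁ + 1/ε₂ − 1).
1/ε₁ + 1/ε₂ − 1 = 1/0.16 + 1/0.48 − 1 = 7.333.
T₁⁴ − T₂⁴ = 4.66×10^11 − 4.48×10^10 = 4.21×10^11 K⁴.
q = 5.67×10⁻⁸ × 4.21×10^11 / 7.333 = 3250 W/m².
Q = q·A = 3250 × 10 = 32500 W.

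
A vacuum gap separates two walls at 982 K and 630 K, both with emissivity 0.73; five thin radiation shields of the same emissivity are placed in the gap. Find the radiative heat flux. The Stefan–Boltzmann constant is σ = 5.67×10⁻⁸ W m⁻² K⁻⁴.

Each of the 6 gaps contributes resistance (2/ε − 1) = 2/0.73 − 1 = 1.740; total = 10.44.
q = σ(T₁⁴ − T₂⁴) / 10.44 = 5.67×10⁻⁸ × 7.72×10^11 / 10.44 = 4200 W/m².

q ≈ 4200 W/m²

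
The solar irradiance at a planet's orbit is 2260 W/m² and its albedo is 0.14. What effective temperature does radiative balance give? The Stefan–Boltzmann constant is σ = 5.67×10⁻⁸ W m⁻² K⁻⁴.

Power absorbed = (1−a)S·πR²; power emitted = 4πR²σT⁴. Equating and cancelling πR²:
T = ((1−a)S / 4σ)^(1/4) = (1940 / (4 × 5.67×10⁻⁸))^(1/4) = (8.57×10^9)^(1/4).
T = 304 K.

T ≈ 304 K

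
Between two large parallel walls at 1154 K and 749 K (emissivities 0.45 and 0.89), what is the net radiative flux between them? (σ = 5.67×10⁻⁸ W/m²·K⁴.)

q ≈ 35300 W/m²

For two large parallel gray plates, q = σ(T₁⁴ − T₂⁴) / (1/ε₁ + 1/ε₂ − 1).
1/ε₁ + 1/ε₂ − 1 = 1/0.45 + 1/0.89 − 1 = 2.346.
T₁⁴ − T₂⁴ = 1.77×10^12 − 3.15×10^11 = 1.46×10^12 K⁴.
q = 5.67×10⁻⁸ × 1.46×10^12 / 2.346 = 35300 W/m².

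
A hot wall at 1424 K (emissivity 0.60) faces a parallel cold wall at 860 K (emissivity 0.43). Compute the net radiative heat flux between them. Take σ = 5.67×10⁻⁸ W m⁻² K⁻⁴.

For two large parallel gray plates, q = σ(T₁⁴ − T₂⁴) / (1/ε₁ + 1/ε₂ − 1).
1/ε₁ + 1/ε₂ − 1 = 1/0.60 + 1/0.43 − 1 = 2.992.
T₁⁴ − T₂⁴ = 4.11×10^12 − 5.47×10^11 = 3.56×10^12 K⁴.
q = 5.67×10⁻⁸ × 3.56×10^12 / 2.992 = 67600 W/m².

q ≈ 67600 W/m²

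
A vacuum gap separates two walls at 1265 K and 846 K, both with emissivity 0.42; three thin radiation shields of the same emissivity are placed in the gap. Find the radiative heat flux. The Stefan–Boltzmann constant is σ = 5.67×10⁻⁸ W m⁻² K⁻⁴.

q ≈ 7720 W/m²

Each of the 4 gaps contributes resistance (2/ε − 1) = 2/0.42 − 1 = 3.762; total = 15.05.
q = σ(T₁⁴ − T₂⁴) / 15.05 = 5.67×10⁻⁸ × 2.05×10^12 / 15.05 = 7720 W/m².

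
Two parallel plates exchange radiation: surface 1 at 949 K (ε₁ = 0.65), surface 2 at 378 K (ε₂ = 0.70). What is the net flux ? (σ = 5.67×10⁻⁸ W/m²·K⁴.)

For two large parallel gray plates, q = σ(T₁⁴ − T₂⁴) / (1/ε₁ + 1/ε₂ − 1).
1/ε₁ + 1/ε₂ − 1 = 1/0.65 + 1/0.70 − 1 = 1.967.
T₁⁴ − T₂⁴ = 8.11×10^11 − 2.04×10^10 = 7.91×10^11 K⁴.
q = 5.67×10⁻⁸ × 7.91×10^11 / 1.967 = 22800 W/m².

q ≈ 22800 W/m²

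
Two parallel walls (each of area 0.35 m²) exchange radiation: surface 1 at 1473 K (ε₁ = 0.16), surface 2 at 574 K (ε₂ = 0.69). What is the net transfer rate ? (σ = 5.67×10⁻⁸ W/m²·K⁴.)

For two large parallel gray plates, q = σ(T₁⁴ − T₂⁴) / (1/ε₁ + 1/ε₂ − 1).
1/ε₁ + 1/ε₂ − 1 = 1/0.16 + 1/0.69 − 1 = 6.699.
T₁⁴ − T₂⁴ = 4.71×10^12 − 1.09×10^11 = 4.60×10^12 K⁴.
q = 5.67×10⁻⁸ × 4.60×10^12 / 6.699 = 38900 W/m².
Q = q·A = 38900 × 0.35 = 13600 W.

Q ≈ 13600 W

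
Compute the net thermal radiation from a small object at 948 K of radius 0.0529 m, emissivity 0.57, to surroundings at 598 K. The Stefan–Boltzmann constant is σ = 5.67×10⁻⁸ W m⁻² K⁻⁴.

A = 4πr² = 4π × (0.0529)² = 0.0352 m².
Q = εσA(T⁴ − T_s⁴). T⁴ − T_s⁴ = (948)⁴ − (598)⁴ = 8.08×10^11 − 1.28×10^11 = 6.80×10^11 K⁴.
Q = 0.57 × 5.67×10⁻⁸ × 0.0352 × 6.80×10^11 = 773 W.

Q ≈ 773 W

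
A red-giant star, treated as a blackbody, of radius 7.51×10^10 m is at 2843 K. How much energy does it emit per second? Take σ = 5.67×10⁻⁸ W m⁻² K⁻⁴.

P ≈ 2.63×10^29 W

A = 4πr² = 4π × (7.51×10^10)² = 7.09×10^22 m².
P = σAT⁴ = 5.67×10⁻⁸ × 7.09×10^22 × (2843)⁴ = 5.67×10⁻⁸ × 7.09×10^22 × 6.53×10^13.
P = 2.63×10^29 W.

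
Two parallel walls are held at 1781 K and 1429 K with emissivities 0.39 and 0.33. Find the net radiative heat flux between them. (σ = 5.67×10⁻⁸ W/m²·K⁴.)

q ≈ 72700 W/m²

For two large parallel gray plates, q = σ(T₁⁴ − T₂⁴) / (1/ε₁ + 1/ε₂ − 1).
1/ε₁ + 1/ε₂ − 1 = 1/0.39 + 1/0.33 − 1 = 4.594.
T₁⁴ − T₂⁴ = 1.01×10^13 − 4.17×10^12 = 5.89×10^12 K⁴.
q = 5.67×10⁻⁸ × 5.89×10^12 / 4.594 = 72700 W/m².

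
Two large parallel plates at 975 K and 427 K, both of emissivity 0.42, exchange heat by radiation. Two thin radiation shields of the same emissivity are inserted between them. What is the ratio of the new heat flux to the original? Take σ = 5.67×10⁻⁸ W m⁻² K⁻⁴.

With N identical shields there are N+1 = 3 gaps in series, each with the same radiative resistance, so the flux falls to 1/(N+1) of its unshielded value.

ratio ≈ 0.333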